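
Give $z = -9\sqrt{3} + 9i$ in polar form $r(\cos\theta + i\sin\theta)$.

r = |z| = sqrt(a^2 + b^2) = sqrt((-9*sqrt(3))^2 + (9)^2) = sqrt(243 + 81) = sqrt(324) = 18
θ = arctan(b/a) = arctan(9/-15.5885) (quadrant-adjusted) = 150°
z = 18(cos 150° + i sin 150°)


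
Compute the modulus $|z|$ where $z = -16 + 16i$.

|z| = sqrt(a^2 + b^2) = sqrt((-16)^2 + 16^2) = sqrt(512) = sqrt(512)


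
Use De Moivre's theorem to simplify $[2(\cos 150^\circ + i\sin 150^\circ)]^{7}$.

By De Moivre: z^n = r^n(cos(nθ) + i sin(nθ))
= 2^7(cos(7*150°) + i sin(7*150°))
= 128(cos 330° + i sin 330°)
= 64*sqrt(3) - 64i


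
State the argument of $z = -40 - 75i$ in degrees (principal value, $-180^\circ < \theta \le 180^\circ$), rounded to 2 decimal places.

θ = arctan(b/a) = arctan(-75/-40) (quadrant-adjusted) = -118.07°


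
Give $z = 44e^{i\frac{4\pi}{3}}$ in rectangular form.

a = r cos θ = 44 * -1/2 = -22
b = r sin θ = 44 * -sqrt(3)/2 = -22*sqrt(3)
z = -22 - 22*sqrt(3)i


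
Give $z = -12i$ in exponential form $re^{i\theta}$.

r = |z| = sqrt((0)^2 + (-12)^2) = sqrt(0 + 144) = sqrt(144) = 12
a = 0 and b < 0, so z lies on the negative imaginary axis: θ = -90° = -π/2
z = 12e^(-i*π/2)


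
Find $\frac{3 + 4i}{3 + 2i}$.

Multiply numerator and denominator by conjugate (3 - 2i):
= (3 + 4i)(3 - 2i) / (3^2 + 2^2)
= (17 + 6i) / 13
= 17/13 + (6/13)i


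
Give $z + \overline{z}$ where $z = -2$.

z + conjugate(z) = (a + bi) + (a - bi) = 2a
= 2 * (-2) = -4


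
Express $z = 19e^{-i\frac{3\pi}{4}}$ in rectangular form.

a = r cos θ = 19 * -sqrt(2)/2 = -19*sqrt(2)/2
b = r sin θ = 19 * -sqrt(2)/2 = -19*sqrt(2)/2
z = -19*sqrt(2)/2 - (19*sqrt(2)/2)i


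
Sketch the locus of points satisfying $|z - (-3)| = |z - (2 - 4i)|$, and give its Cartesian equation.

|z - z1| = |z - z2| means z is equidistant from z1 and z2,
i.e. the perpendicular bisector of the segment from (-3, 0) to (2, -4) (midpoint (-1/2, -2)).
With z = x + yi, square both sides:
(x - (-3))^2 + (y - 0)^2 = (x - 2)^2 + (y - (-4))^2
The x^2 and y^2 terms cancel: 10x + (-8)y = 20 - 9 = 11
Simplify: 10x - 8y = 11
Locus: Perpendicular bisector of the segment from (-3, 0) to (2, -4): the line 10x - 8y = 11


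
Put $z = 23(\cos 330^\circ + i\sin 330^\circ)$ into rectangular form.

a = r cos θ = 23 * sqrt(3)/2 = 23*sqrt(3)/2
b = r sin θ = 23 * -1/2 = -23/2
z = 23*sqrt(3)/2 - (23/2)i


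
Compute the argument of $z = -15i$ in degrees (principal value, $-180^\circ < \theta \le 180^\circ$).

a = 0 and b < 0, so z lies on the negative imaginary axis: θ = -90°


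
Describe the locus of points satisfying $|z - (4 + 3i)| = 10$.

|z - z0| = r describes a circle centered at z0 with radius r
Here z0 = 4 + 3i and r = 10
Locus: Circle centered at (4, 3) with radius 10


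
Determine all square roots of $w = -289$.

|w| = 289, arg(w) = 180°
Root modulus = 289^(1/2) = 17
Root arguments: θ_k = (180° + 360°k)/2 for k = 0, 1, ..., 1
Roots: 17i, -17i


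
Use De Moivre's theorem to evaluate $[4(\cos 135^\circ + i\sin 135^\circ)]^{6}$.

By De Moivre: z^n = r^n(cos(nθ) + i sin(nθ))
= 4^6(cos(6*135°) + i sin(6*135°))
= 4096(cos 90° + i sin 90°)
= 4096i


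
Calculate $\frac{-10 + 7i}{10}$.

Divisor is real, so divide each part by 10:
= -1 + (7/10)i


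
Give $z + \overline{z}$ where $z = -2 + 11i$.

z + conjugate(z) = (a + bi) + (a - bi) = 2a
= 2 * (-2) = -4


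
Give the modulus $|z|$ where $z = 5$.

|z| = sqrt(a^2 + b^2) = sqrt(5^2 + 0^2) = sqrt(25) = 5


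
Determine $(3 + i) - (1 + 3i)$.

(3 - 1) + (1 - 3)i = 2 - 2i


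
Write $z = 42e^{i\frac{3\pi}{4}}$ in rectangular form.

a = r cos θ = 42 * -sqrt(2)/2 = -21*sqrt(2)
b = r sin θ = 42 * sqrt(2)/2 = 21*sqrt(2)
z = -21*sqrt(2) + 21*sqrt(2)i


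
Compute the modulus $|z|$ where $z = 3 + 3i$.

|z| = sqrt(a^2 + b^2) = sqrt(3^2 + 3^2) = sqrt(18) = sqrt(18)


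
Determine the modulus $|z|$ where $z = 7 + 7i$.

|z| = sqrt(a^2 + b^2) = sqrt(7^2 + 7^2) = sqrt(98) = sqrt(98)


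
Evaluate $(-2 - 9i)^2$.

(a + bi)^2 = a^2 - b^2 + 2abi
= (-2)^2 - (-9)^2 + 2*(-2)*(-9)i
= -77 + 36i


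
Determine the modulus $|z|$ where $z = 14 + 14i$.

|z| = sqrt(a^2 + b^2) = sqrt(14^2 + 14^2) = sqrt(392) = sqrt(392)


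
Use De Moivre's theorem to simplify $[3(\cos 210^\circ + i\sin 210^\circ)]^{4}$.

By De Moivre: z^n = r^n(cos(nθ) + i sin(nθ))
= 3^4(cos(4*210°) + i sin(4*210°))
= 81(cos 120° + i sin 120°)
= -81/2 + (81*sqrt(3)/2)i


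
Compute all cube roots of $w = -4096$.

|w| = 4096, arg(w) = 180°
Root modulus = 4096^(1/3) = 16
Root arguments: θ_k = (180° + 360°k)/3 for k = 0, 1, ..., 2
Roots: 8 + 8*sqrt(3)i, -16, 8 - 8*sqrt(3)i


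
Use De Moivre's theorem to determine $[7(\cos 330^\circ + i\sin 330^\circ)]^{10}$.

By De Moivre: z^n = r^n(cos(nθ) + i sin(nθ))
= 7^10(cos(10*330°) + i sin(10*330°))
= 282475249(cos 60° + i sin 60°)
= 282475249/2 + (282475249*sqrt(3)/2)i


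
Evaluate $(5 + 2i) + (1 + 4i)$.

(5 + 1) + (2 + 4)i = 6 + 6i


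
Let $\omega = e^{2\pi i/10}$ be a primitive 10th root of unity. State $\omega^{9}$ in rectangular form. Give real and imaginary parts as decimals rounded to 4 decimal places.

ω^9 = e^(2πi·9/10) = e^(i·9π/5)
= cos(9π/5) + i sin(9π/5)
= 0.8090 - 0.5878i


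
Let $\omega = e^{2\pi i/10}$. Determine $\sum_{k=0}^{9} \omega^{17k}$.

Let ζ = ω^17 = e^(2πi·17/10). Since 10 ∤ 17, ζ ≠ 1.
Sum = Σ_{k=0}^{9} ζ^k = (ζ^10 - 1)/(ζ - 1) = (ω^{17·10} - 1)/(ζ - 1) = (1 - 1)/(ζ - 1) = 0


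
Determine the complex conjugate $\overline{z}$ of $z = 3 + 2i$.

If z = a + bi, then conjugate(z) = a - bi
conjugate(3 + 2i) = 3 - 2i


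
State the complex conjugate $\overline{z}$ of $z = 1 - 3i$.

If z = a + bi, then conjugate(z) = a - bi
conjugate(1 - 3i) = 1 + 3i


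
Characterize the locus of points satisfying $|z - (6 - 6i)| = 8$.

|z - z0| = r describes a circle centered at z0 with radius r
Here z0 = 6 - 6i and r = 8
Locus: Circle centered at (6, -6) with radius 8


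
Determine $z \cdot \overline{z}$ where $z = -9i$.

z * conjugate(z) = |z|^2 = a^2 + b^2
= 0^2 + (-9)^2 = 81


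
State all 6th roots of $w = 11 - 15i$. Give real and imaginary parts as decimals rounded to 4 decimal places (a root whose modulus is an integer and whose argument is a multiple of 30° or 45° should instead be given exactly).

|w| = sqrt(346) ≈ 18.601075, arg(w) ≈ 306.253838°
Root modulus = sqrt(346)^(1/6) ≈ 1.627757
Root arguments: θ_k = (arg(w) + 360°k)/6 for k = 0, 1, ..., 5
Compute each root as (root modulus)(cos θ_k + i sin θ_k) using full-precision intermediates, then round to 4 decimal places.
Roots: 1.0234 + 1.2658i, -0.5845 + 1.5192i, -1.6079 + 0.2535i, -1.0234 - 1.2658i, 0.5845 - 1.5192i, 1.6079 - 0.2535i


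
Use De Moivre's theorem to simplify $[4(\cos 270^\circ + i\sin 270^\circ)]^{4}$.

By De Moivre: z^n = r^n(cos(nθ) + i sin(nθ))
= 4^4(cos(4*270°) + i sin(4*270°))
= 256(cos 0° + i sin 0°)
= 256


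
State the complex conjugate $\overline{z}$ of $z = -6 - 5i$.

If z = a + bi, then conjugate(z) = a - bi
conjugate(-6 - 5i) = -6 + 5i


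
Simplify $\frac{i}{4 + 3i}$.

Multiply numerator and denominator by conjugate (4 - 3i):
= (i)(4 - 3i) / (4^2 + 3^2)
= (3 + 4i) / 25
= 3/25 + (4/25)i


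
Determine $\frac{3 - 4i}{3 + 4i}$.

Multiply numerator and denominator by conjugate (3 - 4i):
= (3 - 4i)(3 - 4i) / (3^2 + 4^2)
= (-7 - 24i) / 25
= -7/25 - (24/25)i


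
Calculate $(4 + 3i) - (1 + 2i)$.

(4 - 1) + (3 - 2)i = 3 + i


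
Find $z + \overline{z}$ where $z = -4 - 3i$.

z + conjugate(z) = (a + bi) + (a - bi) = 2a
= 2 * (-4) = -8


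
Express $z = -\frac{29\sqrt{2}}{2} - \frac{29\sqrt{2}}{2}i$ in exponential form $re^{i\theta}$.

r = |z| = sqrt((-29*sqrt(2)/2)^2 + (-29*sqrt(2)/2)^2) = sqrt(841/2 + 841/2) = sqrt(841) = 29
θ = arctan(b/a) = arctan(-20.5061/-20.5061) (quadrant-adjusted) = -135° = -3π/4
z = 29e^(-i*3π/4)


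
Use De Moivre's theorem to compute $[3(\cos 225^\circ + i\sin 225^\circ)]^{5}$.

By De Moivre: z^n = r^n(cos(nθ) + i sin(nθ))
= 3^5(cos(5*225°) + i sin(5*225°))
= 243(cos 45° + i sin 45°)
= 243*sqrt(2)/2 + (243*sqrt(2)/2)i


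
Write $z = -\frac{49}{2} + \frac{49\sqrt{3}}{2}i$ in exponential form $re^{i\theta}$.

r = |z| = sqrt((-49/2)^2 + (49*sqrt(3)/2)^2) = sqrt(2401/4 + 7203/4) = sqrt(2401) = 49
θ = arctan(b/a) = arctan(42.4352/-24.5) (quadrant-adjusted) = 120° = 2π/3
z = 49e^(i*2π/3)


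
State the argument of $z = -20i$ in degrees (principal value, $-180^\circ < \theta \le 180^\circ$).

a = 0 and b < 0, so z lies on the negative imaginary axis: θ = -90°


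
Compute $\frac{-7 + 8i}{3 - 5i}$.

Multiply numerator and denominator by conjugate (3 + 5i):
= (-7 + 8i)(3 + 5i) / (3^2 + (-5)^2)
= (-61 - 11i) / 34
= -61/34 - (11/34)i


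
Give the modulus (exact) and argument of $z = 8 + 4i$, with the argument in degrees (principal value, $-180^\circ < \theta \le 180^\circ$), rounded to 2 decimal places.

|z| = sqrt(8^2 + 4^2) = sqrt(80)
arg(z) = arctan(b/a) = arctan(4/8) (quadrant-adjusted) = 26.57°


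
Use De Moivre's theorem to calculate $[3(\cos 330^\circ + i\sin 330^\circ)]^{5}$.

By De Moivre: z^n = r^n(cos(nθ) + i sin(nθ))
= 3^5(cos(5*330°) + i sin(5*330°))
= 243(cos 210° + i sin 210°)
= -243*sqrt(3)/2 - (243/2)i


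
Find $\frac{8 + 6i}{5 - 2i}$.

Multiply numerator and denominator by conjugate (5 + 2i):
= (8 + 6i)(5 + 2i) / (5^2 + (-2)^2)
= (28 + 46i) / 29
= 28/29 + (46/29)i


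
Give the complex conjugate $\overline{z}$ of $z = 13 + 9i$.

If z = a + bi, then conjugate(z) = a - bi
conjugate(13 + 9i) = 13 - 9i


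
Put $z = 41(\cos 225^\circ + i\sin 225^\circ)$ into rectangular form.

a = r cos θ = 41 * -sqrt(2)/2 = -41*sqrt(2)/2
b = r sin θ = 41 * -sqrt(2)/2 = -41*sqrt(2)/2
z = -41*sqrt(2)/2 - (41*sqrt(2)/2)i


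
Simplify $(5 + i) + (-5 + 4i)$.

(5 + (-5)) + (1 + 4)i = 5i


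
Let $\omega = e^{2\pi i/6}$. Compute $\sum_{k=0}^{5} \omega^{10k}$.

Let ζ = ω^10 = e^(2πi·10/6). Since 6 ∤ 10, ζ ≠ 1.
Sum = Σ_{k=0}^{5} ζ^k = (ζ^6 - 1)/(ζ - 1) = (ω^{10·6} - 1)/(ζ - 1) = (1 - 1)/(ζ - 1) = 0


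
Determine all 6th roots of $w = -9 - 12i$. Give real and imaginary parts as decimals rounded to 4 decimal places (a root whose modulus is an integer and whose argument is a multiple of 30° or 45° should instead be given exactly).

|w| = 15, arg(w) ≈ 233.130102°
Root modulus = 15^(1/6) ≈ 1.570418
Root arguments: θ_k = (arg(w) + 360°k)/6 for k = 0, 1, ..., 5
Compute each root as (root modulus)(cos θ_k + i sin θ_k) using full-precision intermediates, then round to 4 decimal places.
Roots: 1.2229 + 0.9852i, -0.2417 + 1.5517i, -1.4647 + 0.5665i, -1.2229 - 0.9852i, 0.2417 - 1.5517i, 1.4647 - 0.5665i


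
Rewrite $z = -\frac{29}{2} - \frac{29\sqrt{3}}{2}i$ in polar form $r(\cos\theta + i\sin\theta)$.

r = |z| = sqrt(a^2 + b^2) = sqrt((-29/2)^2 + (-29*sqrt(3)/2)^2) = sqrt(841/4 + 2523/4) = sqrt(841) = 29
θ = arctan(b/a) = arctan(-25.1147/-14.5) (quadrant-adjusted) = 240°
z = 29(cos 240° + i sin 240°)


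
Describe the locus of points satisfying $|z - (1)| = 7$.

|z - z0| = r describes a circle centered at z0 with radius r
Here z0 = 1 and r = 7
Locus: Circle centered at (1, 0) with radius 7


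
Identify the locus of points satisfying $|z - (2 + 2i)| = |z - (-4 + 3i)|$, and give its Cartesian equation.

|z - z1| = |z - z2| means z is equidistant from z1 and z2,
i.e. the perpendicular bisector of the segment from (2, 2) to (-4, 3) (midpoint (-1, 5/2)).
With z = x + yi, square both sides:
(x - 2)^2 + (y - 2)^2 = (x - (-4))^2 + (y - 3)^2
The x^2 and y^2 terms cancel: -12x + 2y = 25 - 8 = 17
Simplify: 12x - 2y = -17
Locus: Perpendicular bisector of the segment from (2, 2) to (-4, 3): the line 12x - 2y = -17


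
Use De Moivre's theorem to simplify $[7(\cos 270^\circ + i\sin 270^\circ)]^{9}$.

By De Moivre: z^n = r^n(cos(nθ) + i sin(nθ))
= 7^9(cos(9*270°) + i sin(9*270°))
= 40353607(cos 270° + i sin 270°)
= -40353607i


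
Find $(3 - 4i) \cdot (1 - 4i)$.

(a1*a2 - b1*b2) + (a1*b2 + b1*a2)i
= (3 - 16) + (-12 + (-4))i
= -13 - 16i


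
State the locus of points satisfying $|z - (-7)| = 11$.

|z - z0| = r describes a circle centered at z0 with radius r
Here z0 = -7 and r = 11
Locus: Circle centered at (-7, 0) with radius 11


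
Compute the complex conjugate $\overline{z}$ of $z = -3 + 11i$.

If z = a + bi, then conjugate(z) = a - bi
conjugate(-3 + 11i) = -3 - 11i


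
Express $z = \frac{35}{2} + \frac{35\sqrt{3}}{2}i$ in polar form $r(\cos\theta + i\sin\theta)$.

r = |z| = sqrt(a^2 + b^2) = sqrt((35/2)^2 + (35*sqrt(3)/2)^2) = sqrt(1225/4 + 3675/4) = sqrt(1225) = 35
θ = arctan(b/a) = arctan(30.3109/17.5) (quadrant-adjusted) = 60°
z = 35(cos 60° + i sin 60°)


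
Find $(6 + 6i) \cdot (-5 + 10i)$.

(a1*a2 - b1*b2) + (a1*b2 + b1*a2)i
= (-30 - 60) + (60 + (-30))i
= -90 + 30i


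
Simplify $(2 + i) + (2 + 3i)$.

(2 + 2) + (1 + 3)i = 4 + 4i


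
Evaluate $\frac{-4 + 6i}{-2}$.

Divisor is real, so divide each part by -2:
= 2 - 3i


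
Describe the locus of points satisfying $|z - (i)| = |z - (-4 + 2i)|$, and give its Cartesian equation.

|z - z1| = |z - z2| means z is equidistant from z1 and z2,
i.e. the perpendicular bisector of the segment from (0, 1) to (-4, 2) (midpoint (-2, 3/2)).
With z = x + yi, square both sides:
(x - 0)^2 + (y - 1)^2 = (x - (-4))^2 + (y - 2)^2
The x^2 and y^2 terms cancel: -8x + 2y = 20 - 1 = 19
Simplify: 8x - 2y = -19
Locus: Perpendicular bisector of the segment from (0, 1) to (-4, 2): the line 8x - 2y = -19


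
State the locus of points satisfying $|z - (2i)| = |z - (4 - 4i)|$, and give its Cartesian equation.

|z - z1| = |z - z2| means z is equidistant from z1 and z2,
i.e. the perpendicular bisector of the segment from (0, 2) to (4, -4) (midpoint (2, -1)).
With z = x + yi, square both sides:
(x - 0)^2 + (y - 2)^2 = (x - 4)^2 + (y - (-4))^2
The x^2 and y^2 terms cancel: 8x + (-12)y = 32 - 4 = 28
Simplify: 2x - 3y = 7
Locus: Perpendicular bisector of the segment from (0, 2) to (4, -4): the line 2x - 3y = 7


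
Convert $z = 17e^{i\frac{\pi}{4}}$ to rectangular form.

a = r cos θ = 17 * sqrt(2)/2 = 17*sqrt(2)/2
b = r sin θ = 17 * sqrt(2)/2 = 17*sqrt(2)/2
z = 17*sqrt(2)/2 + (17*sqrt(2)/2)i


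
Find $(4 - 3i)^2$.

(a + bi)^2 = a^2 - b^2 + 2abi
= 4^2 - (-3)^2 + 2*4*(-3)i
= 7 - 24i


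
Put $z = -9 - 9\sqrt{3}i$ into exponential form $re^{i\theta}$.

r = |z| = sqrt((-9)^2 + (-9*sqrt(3))^2) = sqrt(81 + 243) = sqrt(324) = 18
θ = arctan(b/a) = arctan(-15.5885/-9) (quadrant-adjusted) = -120° = -2π/3
z = 18e^(-i*2π/3)


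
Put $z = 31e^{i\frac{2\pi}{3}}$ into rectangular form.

a = r cos θ = 31 * -1/2 = -31/2
b = r sin θ = 31 * sqrt(3)/2 = 31*sqrt(3)/2
z = -31/2 + (31*sqrt(3)/2)i


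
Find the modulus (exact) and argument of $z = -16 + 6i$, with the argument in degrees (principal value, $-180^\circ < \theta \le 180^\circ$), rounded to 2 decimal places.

|z| = sqrt((-16)^2 + 6^2) = sqrt(292)
arg(z) = arctan(b/a) = arctan(6/-16) (quadrant-adjusted) = 159.44°


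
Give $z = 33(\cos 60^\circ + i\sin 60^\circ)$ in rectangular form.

a = r cos θ = 33 * 1/2 = 33/2
b = r sin θ = 33 * sqrt(3)/2 = 33*sqrt(3)/2
z = 33/2 + (33*sqrt(3)/2)i


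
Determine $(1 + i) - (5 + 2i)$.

(1 - 5) + (1 - 2)i = -4 - i


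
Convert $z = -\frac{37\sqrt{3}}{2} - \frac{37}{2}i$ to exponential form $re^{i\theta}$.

r = |z| = sqrt((-37*sqrt(3)/2)^2 + (-37/2)^2) = sqrt(4107/4 + 1369/4) = sqrt(1369) = 37
θ = arctan(b/a) = arctan(-18.5/-32.0429) (quadrant-adjusted) = 210° = 7π/6
z = 37e^(i*7π/6)


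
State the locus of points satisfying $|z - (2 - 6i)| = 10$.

|z - z0| = r describes a circle centered at z0 with radius r
Here z0 = 2 - 6i and r = 10
Locus: Circle centered at (2, -6) with radius 10


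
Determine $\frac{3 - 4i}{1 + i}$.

Multiply numerator and denominator by conjugate (1 - i):
= (3 - 4i)(1 - i) / (1^2 + 1^2)
= (-1 - 7i) / 2
= -1/2 - (7/2)i


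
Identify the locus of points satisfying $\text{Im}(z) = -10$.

Im(z) = y where z = x + yi; the equation y = -10 is satisfied by all points with that y-coordinate
Locus: Horizontal line y = -10


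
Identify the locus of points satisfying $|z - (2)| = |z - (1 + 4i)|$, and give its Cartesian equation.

|z - z1| = |z - z2| means z is equidistant from z1 and z2,
i.e. the perpendicular bisector of the segment from (2, 0) to (1, 4) (midpoint (3/2, 2)).
With z = x + yi, square both sides:
(x - 2)^2 + (y - 0)^2 = (x - 1)^2 + (y - 4)^2
The x^2 and y^2 terms cancel: -2x + 8y = 17 - 4 = 13
Simplify: 2x - 8y = -13
Locus: Perpendicular bisector of the segment from (2, 0) to (1, 4): the line 2x - 8y = -13


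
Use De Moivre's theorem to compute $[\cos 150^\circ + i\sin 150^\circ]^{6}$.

By De Moivre: z^n = r^n(cos(nθ) + i sin(nθ))
= 1^6(cos(6*150°) + i sin(6*150°))
= 1(cos 180° + i sin 180°)
= -1


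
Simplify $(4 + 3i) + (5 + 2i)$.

(4 + 5) + (3 + 2)i = 9 + 5i


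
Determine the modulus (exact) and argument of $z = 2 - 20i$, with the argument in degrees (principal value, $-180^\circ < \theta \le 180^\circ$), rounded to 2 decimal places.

|z| = sqrt(2^2 + (-20)^2) = sqrt(404)
arg(z) = arctan(b/a) = arctan(-20/2) (quadrant-adjusted) = -84.29°


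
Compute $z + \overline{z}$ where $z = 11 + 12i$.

z + conjugate(z) = (a + bi) + (a - bi) = 2a
= 2 * 11 = 22


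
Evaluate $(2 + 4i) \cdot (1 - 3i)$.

(a1*a2 - b1*b2) + (a1*b2 + b1*a2)i
= (2 - (-12)) + (-6 + 4)i
= 14 - 2i


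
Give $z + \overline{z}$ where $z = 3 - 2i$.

z + conjugate(z) = (a + bi) + (a - bi) = 2a
= 2 * 3 = 6


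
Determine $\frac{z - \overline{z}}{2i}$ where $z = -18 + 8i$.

z - conjugate(z) = 2bi
(z - conjugate(z))/(2i) = 2bi/(2i) = b = 8


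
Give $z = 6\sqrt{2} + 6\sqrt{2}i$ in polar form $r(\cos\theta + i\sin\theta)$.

r = |z| = sqrt(a^2 + b^2) = sqrt((6*sqrt(2))^2 + (6*sqrt(2))^2) = sqrt(72 + 72) = sqrt(144) = 12
θ = arctan(b/a) = arctan(8.4853/8.4853) (quadrant-adjusted) = 45°
z = 12(cos 45° + i sin 45°)


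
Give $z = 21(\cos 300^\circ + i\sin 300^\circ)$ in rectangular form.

a = r cos θ = 21 * 1/2 = 21/2
b = r sin θ = 21 * -sqrt(3)/2 = -21*sqrt(3)/2
z = 21/2 - (21*sqrt(3)/2)i


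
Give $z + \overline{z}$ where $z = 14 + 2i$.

z + conjugate(z) = (a + bi) + (a - bi) = 2a
= 2 * 14 = 28


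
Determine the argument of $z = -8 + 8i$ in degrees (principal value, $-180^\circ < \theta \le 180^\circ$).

θ = arctan(b/a) = arctan(8/-8) (quadrant-adjusted) = 135°


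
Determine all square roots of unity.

ω_k = e^(2πik/2) = cos(2πk/2) + i sin(2πk/2) for k = 0, 1, ..., 1
Roots: 1, -1


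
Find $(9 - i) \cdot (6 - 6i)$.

(a1*a2 - b1*b2) + (a1*b2 + b1*a2)i
= (54 - 6) + (-54 + (-6))i
= 48 - 60i


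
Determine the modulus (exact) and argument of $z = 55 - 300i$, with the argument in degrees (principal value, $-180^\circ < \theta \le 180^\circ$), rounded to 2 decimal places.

|z| = sqrt(55^2 + (-300)^2) = 305
arg(z) = arctan(b/a) = arctan(-300/55) (quadrant-adjusted) = -79.61°


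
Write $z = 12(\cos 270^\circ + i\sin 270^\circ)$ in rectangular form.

a = r cos θ = 12 * 0 = 0
b = r sin θ = 12 * -1 = -12
z = -12i


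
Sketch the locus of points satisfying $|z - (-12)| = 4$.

|z - z0| = r describes a circle centered at z0 with radius r
Here z0 = -12 and r = 4
Locus: Circle centered at (-12, 0) with radius 4


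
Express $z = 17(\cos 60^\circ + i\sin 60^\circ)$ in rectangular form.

a = r cos θ = 17 * 1/2 = 17/2
b = r sin θ = 17 * sqrt(3)/2 = 17*sqrt(3)/2
z = 17/2 + (17*sqrt(3)/2)i


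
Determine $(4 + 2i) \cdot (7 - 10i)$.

(a1*a2 - b1*b2) + (a1*b2 + b1*a2)i
= (28 - (-20)) + (-40 + 14)i
= 48 - 26i


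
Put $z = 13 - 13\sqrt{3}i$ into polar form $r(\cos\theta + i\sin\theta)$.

r = |z| = sqrt(a^2 + b^2) = sqrt((13)^2 + (-13*sqrt(3))^2) = sqrt(169 + 507) = sqrt(676) = 26
θ = arctan(b/a) = arctan(-22.5167/13) (quadrant-adjusted) = 300°
z = 26(cos 300° + i sin 300°)


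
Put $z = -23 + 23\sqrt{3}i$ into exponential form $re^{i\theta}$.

r = |z| = sqrt((-23)^2 + (23*sqrt(3))^2) = sqrt(529 + 1587) = sqrt(2116) = 46
θ = arctan(b/a) = arctan(39.8372/-23) (quadrant-adjusted) = 120° = 2π/3
z = 46e^(i*2π/3)


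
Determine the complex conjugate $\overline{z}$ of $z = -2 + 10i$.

If z = a + bi, then conjugate(z) = a - bi
conjugate(-2 + 10i) = -2 - 10i


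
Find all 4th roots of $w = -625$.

|w| = 625, arg(w) = 180°
Root modulus = 625^(1/4) = 5
Root arguments: θ_k = (180° + 360°k)/4 for k = 0, 1, ..., 3
Roots: 5*sqrt(2)/2 + (5*sqrt(2)/2)i, -5*sqrt(2)/2 + (5*sqrt(2)/2)i, -5*sqrt(2)/2 - (5*sqrt(2)/2)i, 5*sqrt(2)/2 - (5*sqrt(2)/2)i


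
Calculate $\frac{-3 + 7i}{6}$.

Divisor is real, so divide each part by 6:
= -1/2 + (7/6)i


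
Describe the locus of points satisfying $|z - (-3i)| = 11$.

|z - z0| = r describes a circle centered at z0 with radius r
Here z0 = -3i and r = 11
Locus: Circle centered at (0, -3) with radius 11


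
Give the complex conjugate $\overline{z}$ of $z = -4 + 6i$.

If z = a + bi, then conjugate(z) = a - bi
conjugate(-4 + 6i) = -4 - 6i


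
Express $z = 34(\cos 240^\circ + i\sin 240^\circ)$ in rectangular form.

a = r cos θ = 34 * -1/2 = -17
b = r sin θ = 34 * -sqrt(3)/2 = -17*sqrt(3)
z = -17 - 17*sqrt(3)i


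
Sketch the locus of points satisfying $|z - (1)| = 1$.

|z - z0| = r describes a circle centered at z0 with radius r
Here z0 = 1 and r = 1
Locus: Circle centered at (1, 0) with radius 1


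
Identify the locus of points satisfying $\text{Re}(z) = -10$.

Re(z) = x where z = x + yi; the equation x = -10 is satisfied by all points with that x-coordinate
Locus: Vertical line x = -10


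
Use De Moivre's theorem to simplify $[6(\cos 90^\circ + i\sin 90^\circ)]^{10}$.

By De Moivre: z^n = r^n(cos(nθ) + i sin(nθ))
= 6^10(cos(10*90°) + i sin(10*90°))
= 60466176(cos 180° + i sin 180°)
= -60466176


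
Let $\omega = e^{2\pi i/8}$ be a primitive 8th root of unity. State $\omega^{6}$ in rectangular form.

ω^6 = e^(2πi·6/8) = e^(i·3π/2)
= cos(3π/2) + i sin(3π/2)
= -i


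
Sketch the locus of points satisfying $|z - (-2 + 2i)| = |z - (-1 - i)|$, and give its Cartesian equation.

|z - z1| = |z - z2| means z is equidistant from z1 and z2,
i.e. the perpendicular bisector of the segment from (-2, 2) to (-1, -1) (midpoint (-3/2, 1/2)).
With z = x + yi, square both sides:
(x - (-2))^2 + (y - 2)^2 = (x - (-1))^2 + (y - (-1))^2
The x^2 and y^2 terms cancel: 2x + (-6)y = 2 - 8 = -6
Simplify: x - 3y = -3
Locus: Perpendicular bisector of the segment from (-2, 2) to (-1, -1): the line x - 3y = -3


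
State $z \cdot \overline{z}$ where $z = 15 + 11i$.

z * conjugate(z) = |z|^2 = a^2 + b^2
= 15^2 + 11^2 = 346


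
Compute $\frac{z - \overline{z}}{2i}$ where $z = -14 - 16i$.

z - conjugate(z) = 2bi
(z - conjugate(z))/(2i) = 2bi/(2i) = b = -16


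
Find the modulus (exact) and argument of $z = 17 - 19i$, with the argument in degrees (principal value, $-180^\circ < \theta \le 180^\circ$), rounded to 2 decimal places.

|z| = sqrt(17^2 + (-19)^2) = sqrt(650)
arg(z) = arctan(b/a) = arctan(-19/17) (quadrant-adjusted) = -48.18°


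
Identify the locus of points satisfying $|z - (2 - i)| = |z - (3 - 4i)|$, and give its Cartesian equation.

|z - z1| = |z - z2| means z is equidistant from z1 and z2,
i.e. the perpendicular bisector of the segment from (2, -1) to (3, -4) (midpoint (5/2, -5/2)).
With z = x + yi, square both sides:
(x - 2)^2 + (y - (-1))^2 = (x - 3)^2 + (y - (-4))^2
The x^2 and y^2 terms cancel: 2x + (-6)y = 25 - 5 = 20
Simplify: x - 3y = 10
Locus: Perpendicular bisector of the segment from (2, -1) to (3, -4): the line x - 3y = 10


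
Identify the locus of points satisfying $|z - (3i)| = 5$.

|z - z0| = r describes a circle centered at z0 with radius r
Here z0 = 3i and r = 5
Locus: Circle centered at (0, 3) with radius 5


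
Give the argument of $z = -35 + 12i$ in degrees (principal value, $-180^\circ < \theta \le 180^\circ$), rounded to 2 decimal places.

θ = arctan(b/a) = arctan(12/-35) (quadrant-adjusted) = 161.08°


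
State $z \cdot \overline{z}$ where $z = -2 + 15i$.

z * conjugate(z) = |z|^2 = a^2 + b^2
= (-2)^2 + 15^2 = 229


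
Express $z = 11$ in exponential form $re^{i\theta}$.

r = |z| = sqrt((11)^2 + (0)^2) = sqrt(121 + 0) = sqrt(121) = 11
b = 0 and a > 0, so z lies on the positive real axis: θ = 0
z = 11e^(i*0) = 11


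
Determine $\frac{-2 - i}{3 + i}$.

Multiply numerator and denominator by conjugate (3 - i):
= (-2 - i)(3 - i) / (3^2 + 1^2)
= (-7 - i) / 10
= -7/10 - (1/10)i


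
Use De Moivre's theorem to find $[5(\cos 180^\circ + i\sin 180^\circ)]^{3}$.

By De Moivre: z^n = r^n(cos(nθ) + i sin(nθ))
= 5^3(cos(3*180°) + i sin(3*180°))
= 125(cos 180° + i sin 180°)
= -125


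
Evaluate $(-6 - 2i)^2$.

(a + bi)^2 = a^2 - b^2 + 2abi
= (-6)^2 - (-2)^2 + 2*(-6)*(-2)i
= 32 + 24i


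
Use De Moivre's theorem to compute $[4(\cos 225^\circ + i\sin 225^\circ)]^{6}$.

By De Moivre: z^n = r^n(cos(nθ) + i sin(nθ))
= 4^6(cos(6*225°) + i sin(6*225°))
= 4096(cos 270° + i sin 270°)
= -4096i


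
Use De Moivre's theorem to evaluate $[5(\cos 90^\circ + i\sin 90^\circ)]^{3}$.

By De Moivre: z^n = r^n(cos(nθ) + i sin(nθ))
= 5^3(cos(3*90°) + i sin(3*90°))
= 125(cos 270° + i sin 270°)
= -125i


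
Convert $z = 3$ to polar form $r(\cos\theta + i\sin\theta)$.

r = |z| = sqrt(a^2 + b^2) = sqrt((3)^2 + (0)^2) = sqrt(9 + 0) = sqrt(9) = 3
b = 0 and a > 0, so z lies on the positive real axis: θ = 0°
z = 3(cos 0° + i sin 0°)


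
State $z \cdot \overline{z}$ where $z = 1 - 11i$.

z * conjugate(z) = |z|^2 = a^2 + b^2
= 1^2 + (-11)^2 = 122


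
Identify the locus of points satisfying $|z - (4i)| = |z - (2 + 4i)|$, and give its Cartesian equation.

|z - z1| = |z - z2| means z is equidistant from z1 and z2,
i.e. the perpendicular bisector of the segment from (0, 4) to (2, 4) (midpoint (1, 4)).
With z = x + yi, square both sides:
(x - 0)^2 + (y - 4)^2 = (x - 2)^2 + (y - 4)^2
The x^2 and y^2 terms cancel: 4x + 0y = 20 - 16 = 4
Simplify: x = 1
Locus: Perpendicular bisector of the segment from (0, 4) to (2, 4): the line x = 1


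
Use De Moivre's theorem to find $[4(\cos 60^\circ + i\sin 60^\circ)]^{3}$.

By De Moivre: z^n = r^n(cos(nθ) + i sin(nθ))
= 4^3(cos(3*60°) + i sin(3*60°))
= 64(cos 180° + i sin 180°)
= -64


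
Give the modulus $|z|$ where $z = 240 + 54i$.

|z| = sqrt(a^2 + b^2) = sqrt(240^2 + 54^2) = sqrt(60516) = 246


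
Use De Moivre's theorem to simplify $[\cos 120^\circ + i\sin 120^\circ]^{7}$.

By De Moivre: z^n = r^n(cos(nθ) + i sin(nθ))
= 1^7(cos(7*120°) + i sin(7*120°))
= 1(cos 120° + i sin 120°)
= -1/2 + (sqrt(3)/2)i


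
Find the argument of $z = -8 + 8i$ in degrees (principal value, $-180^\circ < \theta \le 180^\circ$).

θ = arctan(b/a) = arctan(8/-8) (quadrant-adjusted) = 135°


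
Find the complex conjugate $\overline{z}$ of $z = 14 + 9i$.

If z = a + bi, then conjugate(z) = a - bi
conjugate(14 + 9i) = 14 - 9i


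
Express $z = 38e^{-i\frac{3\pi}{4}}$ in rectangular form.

a = r cos θ = 38 * -sqrt(2)/2 = -19*sqrt(2)
b = r sin θ = 38 * -sqrt(2)/2 = -19*sqrt(2)
z = -19*sqrt(2) - 19*sqrt(2)i


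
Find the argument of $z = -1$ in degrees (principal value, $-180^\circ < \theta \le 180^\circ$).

b = 0 and a < 0, so z lies on the negative real axis: θ = 180°


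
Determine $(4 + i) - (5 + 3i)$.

(4 - 5) + (1 - 3)i = -1 - 2i


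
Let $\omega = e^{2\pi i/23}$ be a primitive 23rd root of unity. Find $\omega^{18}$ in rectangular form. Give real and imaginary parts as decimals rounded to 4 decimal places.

ω^18 = e^(2πi·18/23) = e^(i·36π/23)
= cos(36π/23) + i sin(36π/23)
= 0.2035 - 0.9791i


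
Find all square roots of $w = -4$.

|w| = 4, arg(w) = 180°
Root modulus = 4^(1/2) = 2
Root arguments: θ_k = (180° + 360°k)/2 for k = 0, 1, ..., 1
Roots: 2i, -2i


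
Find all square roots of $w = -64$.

|w| = 64, arg(w) = 180°
Root modulus = 64^(1/2) = 8
Root arguments: θ_k = (180° + 360°k)/2 for k = 0, 1, ..., 1
Roots: 8i, -8i


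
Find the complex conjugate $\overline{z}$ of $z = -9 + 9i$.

If z = a + bi, then conjugate(z) = a - bi
conjugate(-9 + 9i) = -9 - 9i


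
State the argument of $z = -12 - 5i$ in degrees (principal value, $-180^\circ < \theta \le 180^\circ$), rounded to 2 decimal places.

θ = arctan(b/a) = arctan(-5/-12) (quadrant-adjusted) = -157.38°


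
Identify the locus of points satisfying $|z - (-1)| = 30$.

|z - z0| = r describes a circle centered at z0 with radius r
Here z0 = -1 and r = 30
Locus: Circle centered at (-1, 0) with radius 30


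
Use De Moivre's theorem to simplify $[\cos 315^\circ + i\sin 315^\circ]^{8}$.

By De Moivre: z^n = r^n(cos(nθ) + i sin(nθ))
= 1^8(cos(8*315°) + i sin(8*315°))
= 1(cos 0° + i sin 0°)
= 1


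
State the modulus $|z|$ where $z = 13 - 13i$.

|z| = sqrt(a^2 + b^2) = sqrt(13^2 + (-13)^2) = sqrt(338) = sqrt(338)


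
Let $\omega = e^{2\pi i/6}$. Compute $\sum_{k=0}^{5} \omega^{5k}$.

Let ζ = ω^5 = e^(2πi·5/6). Since 6 ∤ 5, ζ ≠ 1.
Sum = Σ_{k=0}^{5} ζ^k = (ζ^6 - 1)/(ζ - 1) = (ω^{5·6} - 1)/(ζ - 1) = (1 - 1)/(ζ - 1) = 0


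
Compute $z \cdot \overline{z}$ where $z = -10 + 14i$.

z * conjugate(z) = |z|^2 = a^2 + b^2
= (-10)^2 + 14^2 = 296


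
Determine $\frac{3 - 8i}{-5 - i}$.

Multiply numerator and denominator by conjugate (-5 + i):
= (3 - 8i)(-5 + i) / ((-5)^2 + (-1)^2)
= (-7 + 43i) / 26
= -7/26 + (43/26)i


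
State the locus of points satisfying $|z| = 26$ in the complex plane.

|z| = 26 means sqrt(x^2 + y^2) = 26
This is a circle of radius 26 centered at the origin


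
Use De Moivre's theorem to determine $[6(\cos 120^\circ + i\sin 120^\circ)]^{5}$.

By De Moivre: z^n = r^n(cos(nθ) + i sin(nθ))
= 6^5(cos(5*120°) + i sin(5*120°))
= 7776(cos 240° + i sin 240°)
= -3888 - 3888*sqrt(3)i


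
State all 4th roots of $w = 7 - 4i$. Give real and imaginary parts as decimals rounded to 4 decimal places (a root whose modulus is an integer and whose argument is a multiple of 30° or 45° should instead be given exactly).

|w| = sqrt(65) ≈ 8.062258, arg(w) ≈ 330.255119°
Root modulus = sqrt(65)^(1/4) ≈ 1.685055
Root arguments: θ_k = (arg(w) + 360°k)/4 for k = 0, 1, ..., 3
Compute each root as (root modulus)(cos θ_k + i sin θ_k) using full-precision intermediates, then round to 4 decimal places.
Roots: 0.2181 + 1.6709i, -1.6709 + 0.2181i, -0.2181 - 1.6709i, 1.6709 - 0.2181i


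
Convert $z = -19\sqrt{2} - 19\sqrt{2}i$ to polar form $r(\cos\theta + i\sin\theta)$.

r = |z| = sqrt(a^2 + b^2) = sqrt((-19*sqrt(2))^2 + (-19*sqrt(2))^2) = sqrt(722 + 722) = sqrt(1444) = 38
θ = arctan(b/a) = arctan(-26.8701/-26.8701) (quadrant-adjusted) = 225°
z = 38(cos 225° + i sin 225°)


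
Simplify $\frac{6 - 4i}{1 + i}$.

Multiply numerator and denominator by conjugate (1 - i):
= (6 - 4i)(1 - i) / (1^2 + 1^2)
= (2 - 10i) / 2
= 1 - 5i


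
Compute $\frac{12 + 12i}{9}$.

Divisor is real, so divide each part by 9:
= 4/3 + (4/3)i


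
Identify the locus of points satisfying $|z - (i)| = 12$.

|z - z0| = r describes a circle centered at z0 with radius r
Here z0 = i and r = 12
Locus: Circle centered at (0, 1) with radius 12


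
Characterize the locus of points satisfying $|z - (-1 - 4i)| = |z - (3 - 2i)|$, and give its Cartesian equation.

|z - z1| = |z - z2| means z is equidistant from z1 and z2,
i.e. the perpendicular bisector of the segment from (-1, -4) to (3, -2) (midpoint (1, -3)).
With z = x + yi, square both sides:
(x - (-1))^2 + (y - (-4))^2 = (x - 3)^2 + (y - (-2))^2
The x^2 and y^2 terms cancel: 8x + 4y = 13 - 17 = -4
Simplify: 2x + y = -1
Locus: Perpendicular bisector of the segment from (-1, -4) to (3, -2): the line 2x + y = -1


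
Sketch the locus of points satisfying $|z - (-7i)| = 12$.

|z - z0| = r describes a circle centered at z0 with radius r
Here z0 = -7i and r = 12
Locus: Circle centered at (0, -7) with radius 12


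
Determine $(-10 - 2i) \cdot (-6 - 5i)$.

(a1*a2 - b1*b2) + (a1*b2 + b1*a2)i
= (60 - 10) + (50 + 12)i
= 50 + 62i


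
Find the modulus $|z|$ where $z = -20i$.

|z| = sqrt(a^2 + b^2) = sqrt(0^2 + (-20)^2) = sqrt(400) = 20


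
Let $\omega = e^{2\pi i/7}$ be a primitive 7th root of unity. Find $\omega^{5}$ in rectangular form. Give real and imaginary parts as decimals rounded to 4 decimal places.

ω^5 = e^(2πi·5/7) = e^(i·10π/7)
= cos(10π/7) + i sin(10π/7)
= -0.2225 - 0.9749i


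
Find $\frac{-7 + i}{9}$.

Divisor is real, so divide each part by 9:
= -7/9 + (1/9)i


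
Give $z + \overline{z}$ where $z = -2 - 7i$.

z + conjugate(z) = (a + bi) + (a - bi) = 2a
= 2 * (-2) = -4


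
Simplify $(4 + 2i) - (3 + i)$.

(4 - 3) + (2 - 1)i = 1 + i


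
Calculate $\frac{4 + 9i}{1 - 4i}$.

Multiply numerator and denominator by conjugate (1 + 4i):
= (4 + 9i)(1 + 4i) / (1^2 + (-4)^2)
= (-32 + 25i) / 17
= -32/17 + (25/17)i


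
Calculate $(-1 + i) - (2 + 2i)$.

(-1 - 2) + (1 - 2)i = -3 - i


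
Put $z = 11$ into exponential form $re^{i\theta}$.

r = |z| = sqrt((11)^2 + (0)^2) = sqrt(121 + 0) = sqrt(121) = 11
b = 0 and a > 0, so z lies on the positive real axis: θ = 0
z = 11e^(i*0) = 11


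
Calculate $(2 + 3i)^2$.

(a + bi)^2 = a^2 - b^2 + 2abi
= 2^2 - 3^2 + 2*2*3i
= -5 + 12i


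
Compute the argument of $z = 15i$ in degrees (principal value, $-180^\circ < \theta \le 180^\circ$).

a = 0 and b > 0, so z lies on the positive imaginary axis: θ = 90°


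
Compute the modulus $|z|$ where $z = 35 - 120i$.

|z| = sqrt(a^2 + b^2) = sqrt(35^2 + (-120)^2) = sqrt(15625) = 125


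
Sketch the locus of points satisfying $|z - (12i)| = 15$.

|z - z0| = r describes a circle centered at z0 with radius r
Here z0 = 12i and r = 15
Locus: Circle centered at (0, 12) with radius 15


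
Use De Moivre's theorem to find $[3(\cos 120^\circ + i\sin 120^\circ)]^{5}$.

By De Moivre: z^n = r^n(cos(nθ) + i sin(nθ))
= 3^5(cos(5*120°) + i sin(5*120°))
= 243(cos 240° + i sin 240°)
= -243/2 - (243*sqrt(3)/2)i


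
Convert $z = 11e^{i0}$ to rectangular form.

a = r cos θ = 11 * 1 = 11
b = r sin θ = 11 * 0 = 0
z = 11


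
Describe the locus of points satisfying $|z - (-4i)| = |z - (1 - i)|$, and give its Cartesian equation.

|z - z1| = |z - z2| means z is equidistant from z1 and z2,
i.e. the perpendicular bisector of the segment from (0, -4) to (1, -1) (midpoint (1/2, -5/2)).
With z = x + yi, square both sides:
(x - 0)^2 + (y - (-4))^2 = (x - 1)^2 + (y - (-1))^2
The x^2 and y^2 terms cancel: 2x + 6y = 2 - 16 = -14
Simplify: x + 3y = -7
Locus: Perpendicular bisector of the segment from (0, -4) to (1, -1): the line x + 3y = -7


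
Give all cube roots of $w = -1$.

|w| = 1, arg(w) = 180°
Root modulus = 1^(1/3) = 1
Root arguments: θ_k = (180° + 360°k)/3 for k = 0, 1, ..., 2
Roots: 1/2 + (sqrt(3)/2)i, -1, 1/2 - (sqrt(3)/2)i


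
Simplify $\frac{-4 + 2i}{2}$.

Divisor is real, so divide each part by 2:
= -2 + i


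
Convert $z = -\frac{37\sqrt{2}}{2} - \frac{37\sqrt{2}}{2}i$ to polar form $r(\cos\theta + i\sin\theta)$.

r = |z| = sqrt(a^2 + b^2) = sqrt((-37*sqrt(2)/2)^2 + (-37*sqrt(2)/2)^2) = sqrt(1369/2 + 1369/2) = sqrt(1369) = 37
θ = arctan(b/a) = arctan(-26.163/-26.163) (quadrant-adjusted) = 225°
z = 37(cos 225° + i sin 225°)


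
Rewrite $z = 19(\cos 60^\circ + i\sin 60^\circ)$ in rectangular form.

a = r cos θ = 19 * 1/2 = 19/2
b = r sin θ = 19 * sqrt(3)/2 = 19*sqrt(3)/2
z = 19/2 + (19*sqrt(3)/2)i


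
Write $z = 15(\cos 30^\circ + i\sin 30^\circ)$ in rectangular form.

a = r cos θ = 15 * sqrt(3)/2 = 15*sqrt(3)/2
b = r sin θ = 15 * 1/2 = 15/2
z = 15*sqrt(3)/2 + (15/2)i


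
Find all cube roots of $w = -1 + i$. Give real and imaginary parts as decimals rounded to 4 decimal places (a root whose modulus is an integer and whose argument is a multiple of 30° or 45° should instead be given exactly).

|w| = sqrt(2) ≈ 1.414214, arg(w) = 135°
Root modulus = sqrt(2)^(1/3) ≈ 1.122462
Root arguments: θ_k = (135° + 360°k)/3 for k = 0, 1, ..., 2
Compute each root as (root modulus)(cos θ_k + i sin θ_k) using full-precision intermediates, then round to 4 decimal places.
Roots: 0.7937 + 0.7937i, -1.0842 + 0.2905i, 0.2905 - 1.0842i


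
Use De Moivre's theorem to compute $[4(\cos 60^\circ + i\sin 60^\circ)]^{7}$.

By De Moivre: z^n = r^n(cos(nθ) + i sin(nθ))
= 4^7(cos(7*60°) + i sin(7*60°))
= 16384(cos 60° + i sin 60°)
= 8192 + 8192*sqrt(3)i


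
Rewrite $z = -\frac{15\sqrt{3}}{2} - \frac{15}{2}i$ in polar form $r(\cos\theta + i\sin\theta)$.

r = |z| = sqrt(a^2 + b^2) = sqrt((-15*sqrt(3)/2)^2 + (-15/2)^2) = sqrt(675/4 + 225/4) = sqrt(225) = 15
θ = arctan(b/a) = arctan(-7.5/-12.9904) (quadrant-adjusted) = 210°
z = 15(cos 210° + i sin 210°)


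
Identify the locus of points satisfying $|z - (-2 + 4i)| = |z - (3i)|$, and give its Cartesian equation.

|z - z1| = |z - z2| means z is equidistant from z1 and z2,
i.e. the perpendicular bisector of the segment from (-2, 4) to (0, 3) (midpoint (-1, 7/2)).
With z = x + yi, square both sides:
(x - (-2))^2 + (y - 4)^2 = (x - 0)^2 + (y - 3)^2
The x^2 and y^2 terms cancel: 4x + (-2)y = 9 - 20 = -11
Simplify: 4x - 2y = -11
Locus: Perpendicular bisector of the segment from (-2, 4) to (0, 3): the line 4x - 2y = -11


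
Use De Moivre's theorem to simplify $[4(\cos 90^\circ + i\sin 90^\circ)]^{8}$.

By De Moivre: z^n = r^n(cos(nθ) + i sin(nθ))
= 4^8(cos(8*90°) + i sin(8*90°))
= 65536(cos 0° + i sin 0°)
= 65536


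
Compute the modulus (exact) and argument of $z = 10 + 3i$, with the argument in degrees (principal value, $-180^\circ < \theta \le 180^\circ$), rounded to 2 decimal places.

|z| = sqrt(10^2 + 3^2) = sqrt(109)
arg(z) = arctan(b/a) = arctan(3/10) (quadrant-adjusted) = 16.70°


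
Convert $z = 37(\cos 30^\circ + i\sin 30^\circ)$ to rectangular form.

a = r cos θ = 37 * sqrt(3)/2 = 37*sqrt(3)/2
b = r sin θ = 37 * 1/2 = 37/2
z = 37*sqrt(3)/2 + (37/2)i


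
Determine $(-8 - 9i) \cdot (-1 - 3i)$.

(a1*a2 - b1*b2) + (a1*b2 + b1*a2)i
= (8 - 27) + (24 + 9)i
= -19 + 33i


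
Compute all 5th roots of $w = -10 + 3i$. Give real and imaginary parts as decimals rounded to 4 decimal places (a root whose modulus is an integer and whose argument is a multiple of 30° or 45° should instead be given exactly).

|w| = sqrt(109) ≈ 10.440307, arg(w) ≈ 163.300756°
Root modulus = sqrt(109)^(1/5) ≈ 1.598610
Root arguments: θ_k = (arg(w) + 360°k)/5 for k = 0, 1, ..., 4
Compute each root as (root modulus)(cos θ_k + i sin θ_k) using full-precision intermediates, then round to 4 decimal places.
Roots: 1.3458 + 0.8627i, -0.4046 + 1.5466i, -1.5959 + 0.0931i, -0.5817 - 1.4890i, 1.2364 - 1.0134i


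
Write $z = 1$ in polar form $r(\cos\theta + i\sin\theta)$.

r = |z| = sqrt(a^2 + b^2) = sqrt((1)^2 + (0)^2) = sqrt(1 + 0) = sqrt(1) = 1
b = 0 and a > 0, so z lies on the positive real axis: θ = 0°
z = 1(cos 0° + i sin 0°)


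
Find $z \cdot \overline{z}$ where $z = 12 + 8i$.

z * conjugate(z) = |z|^2 = a^2 + b^2
= 12^2 + 8^2 = 208


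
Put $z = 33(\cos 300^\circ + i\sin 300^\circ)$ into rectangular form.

a = r cos θ = 33 * 1/2 = 33/2
b = r sin θ = 33 * -sqrt(3)/2 = -33*sqrt(3)/2
z = 33/2 - (33*sqrt(3)/2)i
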